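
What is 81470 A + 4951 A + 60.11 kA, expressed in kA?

In kA:
  81470 A = 81470e-3 kA = 81.47
  4951 A = 4951e-3 kA = 4.951
  60.11 kA → 60.11
Sum: 81.47 + 4.951 + 60.11 = 146.531

146.531 kA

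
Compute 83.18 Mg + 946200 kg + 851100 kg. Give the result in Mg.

In Mg:
  83.18 Mg → 83.18
  946200 kg = 946200 × 10^-3 Mg = 946.2
  851100 kg = 851100 × 10^-3 Mg = 851.1
Sum: 83.18 + 946.2 + 851.1 = 1880.48

1880.48 Mg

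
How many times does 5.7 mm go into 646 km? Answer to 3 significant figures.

(646 × 10^3) / (5.7 × 10^-3) = 113.3 × 10^6

113000000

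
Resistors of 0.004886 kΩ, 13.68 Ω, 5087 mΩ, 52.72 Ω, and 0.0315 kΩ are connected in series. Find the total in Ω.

107.873 Ω

In Ω:
  0.004886 kΩ = 0.004886 × 10³ Ω = 4.886
  13.68 Ω → 13.68
  5087 mΩ = 5087 × 10⁻³ Ω = 5.087
  52.72 Ω → 52.72
  0.0315 kΩ = 0.0315 × 10³ Ω = 31.5
Sum: 4.886 + 13.68 + 5.087 + 52.72 + 31.5 = 107.873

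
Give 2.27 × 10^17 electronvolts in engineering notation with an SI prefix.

227 petaelectronvolts

= 227 × 10^15 electronvolts; 10^15 is peta.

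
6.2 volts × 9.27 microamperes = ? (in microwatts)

6.2 × 9.27 × 10^-6 = 57.474 × 10^-6 W

57.474 microwatts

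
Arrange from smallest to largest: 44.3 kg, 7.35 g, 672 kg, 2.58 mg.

44.3 kg = 44300 g
7.35 g = 7.35 g
672 kg = 672000 g
2.58 mg = 0.00258 g

2.58 mg < 7.35 g < 44.3 kg < 672 kg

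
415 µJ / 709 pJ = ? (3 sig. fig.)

585000

(415 × 10⁻⁶) / (709 × 10⁻¹²) = 0.5853 × 10⁶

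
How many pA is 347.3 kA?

347300000000000000 pA

kilo = 10³, pico = 10⁻¹²; factor is 10¹⁵.
347.3 × 10¹⁵ = 347300000000000000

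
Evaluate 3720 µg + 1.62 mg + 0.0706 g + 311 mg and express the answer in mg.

In mg:
  3720 µg = 3720e-3 mg = 3.72
  1.62 mg → 1.62
  0.0706 g = 0.0706e3 mg = 70.6
  311 mg → 311
Sum: 3.72 + 1.62 + 70.6 + 311 = 386.94

386.94 mg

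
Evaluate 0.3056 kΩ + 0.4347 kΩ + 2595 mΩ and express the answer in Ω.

742.895 Ω

In Ω:
  0.3056 kΩ = 0.3056 × 10^3 Ω = 305.6
  0.4347 kΩ = 0.4347 × 10^3 Ω = 434.7
  2595 mΩ = 2595 × 10^-3 Ω = 2.595
Sum: 305.6 + 434.7 + 2.595 = 742.895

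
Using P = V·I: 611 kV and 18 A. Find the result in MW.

10.998 MW

611 × 10^3 × 18 = 10998 × 10^3 W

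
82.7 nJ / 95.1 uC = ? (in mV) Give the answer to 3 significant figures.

0.870 mV

(82.7 × 10^-9) / (95.1 × 10^-6) = 0.86961 × 10^-3 V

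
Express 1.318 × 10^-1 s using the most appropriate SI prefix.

= 131.8 × 10^-3 s; 10^-3 is milli.

131.8 ms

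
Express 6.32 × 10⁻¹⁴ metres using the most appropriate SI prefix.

63.2 femtometres

= 63.2 × 10⁻¹⁵ metres; 10⁻¹⁵ is femto.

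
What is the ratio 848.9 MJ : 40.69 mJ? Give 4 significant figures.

20860000000

(848.9 × 10⁶) / (40.69 × 10⁻³) = 20.863 × 10⁹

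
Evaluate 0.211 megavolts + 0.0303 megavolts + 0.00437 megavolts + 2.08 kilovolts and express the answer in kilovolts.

247.75 kilovolts

In kilovolts:
  0.211 megavolts = 0.211 × 10³ kilovolts = 211
  0.0303 megavolts = 0.0303 × 10³ kilovolts = 30.3
  0.00437 megavolts = 0.00437 × 10³ kilovolts = 4.37
  2.08 kilovolts → 2.08
Sum: 211 + 30.3 + 4.37 + 2.08 = 247.75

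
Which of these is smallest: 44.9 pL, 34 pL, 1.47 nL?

34 pL

44.9 pL = 0.0000000000449 L
34 pL = 0.000000000034 L
1.47 nL = 0.00000000147 L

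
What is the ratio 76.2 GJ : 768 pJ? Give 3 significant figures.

99200000000000000000

(76.2 × 10⁹) / (768 × 10⁻¹²) = 0.09922 × 10²¹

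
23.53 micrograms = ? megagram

micro = 10⁻⁶, mega = 10⁶; factor is 10⁻¹².
23.53 × 10⁻¹² = 0.00000000002353

0.00000000002353 megagrams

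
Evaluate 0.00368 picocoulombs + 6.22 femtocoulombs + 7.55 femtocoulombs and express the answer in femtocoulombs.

17.45 femtocoulombs

In femtocoulombs:
  0.00368 picocoulombs = 0.00368 × 10^3 femtocoulombs = 3.68
  6.22 femtocoulombs → 6.22
  7.55 femtocoulombs → 7.55
Sum: 3.68 + 6.22 + 7.55 = 17.45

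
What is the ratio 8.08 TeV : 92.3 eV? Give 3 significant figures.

87500000000

(8.08e12) / (92.3) = 0.08754e12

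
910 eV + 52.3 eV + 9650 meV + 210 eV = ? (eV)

1181.95 eV

In eV:
  910 eV → 910
  52.3 eV → 52.3
  9650 meV = 9650 × 10⁻³ eV = 9.65
  210 eV → 210
Sum: 910 + 52.3 + 9.65 + 210 = 1181.95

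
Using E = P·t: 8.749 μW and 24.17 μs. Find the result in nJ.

0.21146333 nJ

8.749e-6 × 24.17e-6 = 211.46333e-12 J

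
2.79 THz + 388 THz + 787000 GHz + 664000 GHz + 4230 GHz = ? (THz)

In THz:
  2.79 THz → 2.79
  388 THz → 388
  787000 GHz = 787000 × 10⁻³ THz = 787
  664000 GHz = 664000 × 10⁻³ THz = 664
  4230 GHz = 4230 × 10⁻³ THz = 4.23
Sum: 2.79 + 388 + 787 + 664 + 4.23 = 1846.02

1846.02 THz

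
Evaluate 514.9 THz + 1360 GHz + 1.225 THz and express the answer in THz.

In THz:
  514.9 THz → 514.9
  1360 GHz = 1360e-3 THz = 1.36
  1.225 THz → 1.225
Sum: 514.9 + 1.36 + 1.225 = 517.485

517.485 THz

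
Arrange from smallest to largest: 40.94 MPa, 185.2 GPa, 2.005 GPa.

40.94 MPa = 40940000 Pa
185.2 GPa = 185200000000 Pa
2.005 GPa = 2005000000 Pa

40.94 MPa < 2.005 GPa < 185.2 GPa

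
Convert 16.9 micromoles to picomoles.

16900000 picomoles

micro = 10⁻⁶, pico = 10⁻¹²; factor is 10⁶.
16.9 × 10⁶ = 16900000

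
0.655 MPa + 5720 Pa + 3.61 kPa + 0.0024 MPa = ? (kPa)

In kPa:
  0.655 MPa = 0.655e3 kPa = 655
  5720 Pa = 5720e-3 kPa = 5.72
  3.61 kPa → 3.61
  0.0024 MPa = 0.0024e3 kPa = 2.4
Sum: 655 + 5.72 + 3.61 + 2.4 = 666.73

666.73 kPa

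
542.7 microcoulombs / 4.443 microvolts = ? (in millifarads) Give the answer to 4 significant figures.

(542.7e-6) / (4.443e-6) = 122.147 F

122100 millifarads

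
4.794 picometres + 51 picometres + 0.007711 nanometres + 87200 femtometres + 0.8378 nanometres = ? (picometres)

988.505 picometres

In picometres:
  4.794 picometres → 4.794
  51 picometres → 51
  0.007711 nanometres = 0.007711 × 10³ picometres = 7.711
  87200 femtometres = 87200 × 10⁻³ picometres = 87.2
  0.8378 nanometres = 0.8378 × 10³ picometres = 837.8
Sum: 4.794 + 51 + 7.711 + 87.2 + 837.8 = 988.505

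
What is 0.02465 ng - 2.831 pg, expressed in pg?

In pg:
  0.02465 ng = 0.02465 × 10^3 pg = 24.65
  2.831 pg → 2.831
Difference: 24.65 - 2.831 = 21.819

21.819 pg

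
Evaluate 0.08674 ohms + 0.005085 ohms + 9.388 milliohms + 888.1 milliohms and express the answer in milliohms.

989.313 milliohms

In milliohms:
  0.08674 ohms = 0.08674e3 milliohms = 86.74
  0.005085 ohms = 0.005085e3 milliohms = 5.085
  9.388 milliohms → 9.388
  888.1 milliohms → 888.1
Sum: 86.74 + 5.085 + 9.388 + 888.1 = 989.313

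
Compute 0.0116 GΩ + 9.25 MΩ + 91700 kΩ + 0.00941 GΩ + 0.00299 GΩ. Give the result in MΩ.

124.95 MΩ

In MΩ:
  0.0116 GΩ = 0.0116e3 MΩ = 11.6
  9.25 MΩ → 9.25
  91700 kΩ = 91700e-3 MΩ = 91.7
  0.00941 GΩ = 0.00941e3 MΩ = 9.41
  0.00299 GΩ = 0.00299e3 MΩ = 2.99
Sum: 11.6 + 9.25 + 91.7 + 9.41 + 2.99 = 124.95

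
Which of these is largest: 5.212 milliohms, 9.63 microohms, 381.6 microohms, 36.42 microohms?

5.212 milliohms

5.212 milliohms = 0.005212 ohms
9.63 microohms = 0.00000963 ohms
381.6 microohms = 0.0003816 ohms
36.42 microohms = 0.00003642 ohms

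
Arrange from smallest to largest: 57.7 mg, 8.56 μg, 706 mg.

57.7 mg = 0.0577 g
8.56 μg = 0.00000856 g
706 mg = 0.706 g

8.56 μg < 57.7 mg < 706 mg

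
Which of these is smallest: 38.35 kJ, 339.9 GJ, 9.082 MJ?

38.35 kJ

38.35 kJ = 38350 J
339.9 GJ = 339900000000 J
9.082 MJ = 9082000 J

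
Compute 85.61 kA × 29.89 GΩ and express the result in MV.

85.61 × 10³ × 29.89 × 10⁹ = 2558.8829 × 10¹² V

2558882900 MV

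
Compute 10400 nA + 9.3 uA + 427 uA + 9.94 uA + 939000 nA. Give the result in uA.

1395.64 uA

In uA:
  10400 nA = 10400 × 10⁻³ uA = 10.4
  9.3 uA → 9.3
  427 uA → 427
  9.94 uA → 9.94
  939000 nA = 939000 × 10⁻³ uA = 939
Sum: 10.4 + 9.3 + 427 + 9.94 + 939 = 1395.64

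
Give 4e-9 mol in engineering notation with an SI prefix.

4 nmol

= 4e-9 mol; 1e-9 is nano.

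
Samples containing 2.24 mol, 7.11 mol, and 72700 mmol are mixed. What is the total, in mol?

In mol:
  2.24 mol → 2.24
  7.11 mol → 7.11
  72700 mmol = 72700e-3 mol = 72.7
Sum: 2.24 + 7.11 + 72.7 = 82.05

82.05 mol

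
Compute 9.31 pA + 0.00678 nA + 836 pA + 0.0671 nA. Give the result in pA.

919.19 pA

In pA:
  9.31 pA → 9.31
  0.00678 nA = 0.00678e3 pA = 6.78
  836 pA → 836
  0.0671 nA = 0.0671e3 pA = 67.1
Sum: 9.31 + 6.78 + 836 + 67.1 = 919.19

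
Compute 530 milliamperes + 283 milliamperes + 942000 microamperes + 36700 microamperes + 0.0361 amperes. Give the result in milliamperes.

In milliamperes:
  530 milliamperes → 530
  283 milliamperes → 283
  942000 microamperes = 942000e-3 milliamperes = 942
  36700 microamperes = 36700e-3 milliamperes = 36.7
  0.0361 amperes = 0.0361e3 milliamperes = 36.1
Sum: 530 + 283 + 942 + 36.7 + 36.1 = 1827.8

1827.8 milliamperes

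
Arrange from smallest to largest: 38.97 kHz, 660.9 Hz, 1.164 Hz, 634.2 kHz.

38.97 kHz = 38970 Hz
660.9 Hz = 660.9 Hz
1.164 Hz = 1.164 Hz
634.2 kHz = 634200 Hz

1.164 Hz < 660.9 Hz < 38.97 kHz < 634.2 kHz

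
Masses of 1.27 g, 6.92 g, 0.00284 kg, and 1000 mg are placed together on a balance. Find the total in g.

In g:
  1.27 g → 1.27
  6.92 g → 6.92
  0.00284 kg = 0.00284 × 10^3 g = 2.84
  1000 mg = 1000 × 10^-3 g = 1
Sum: 1.27 + 6.92 + 2.84 + 1 = 12.03

12.03 g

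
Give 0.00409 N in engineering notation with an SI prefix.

= 4.09e-3 N; 1e-3 is milli.

4.09 mN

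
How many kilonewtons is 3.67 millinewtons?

milli = 1e-3, kilo = 1e3; factor is 1e-6.
3.67 × 1e-6 = 0.00000367

0.00000367 kilonewtons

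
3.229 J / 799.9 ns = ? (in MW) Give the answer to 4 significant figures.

4.037 MW

(3.229) / (799.9e-9) = 0.00403675e9 W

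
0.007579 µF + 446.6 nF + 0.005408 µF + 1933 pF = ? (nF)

461.52 nF

In nF:
  0.007579 µF = 0.007579e3 nF = 7.579
  446.6 nF → 446.6
  0.005408 µF = 0.005408e3 nF = 5.408
  1933 pF = 1933e-3 nF = 1.933
Sum: 7.579 + 446.6 + 5.408 + 1.933 = 461.52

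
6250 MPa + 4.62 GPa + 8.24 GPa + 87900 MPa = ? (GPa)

In GPa:
  6250 MPa = 6250e-3 GPa = 6.25
  4.62 GPa → 4.62
  8.24 GPa → 8.24
  87900 MPa = 87900e-3 GPa = 87.9
Sum: 6.25 + 4.62 + 8.24 + 87.9 = 107.01

107.01 GPa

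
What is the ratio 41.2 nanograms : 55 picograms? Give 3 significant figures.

749

(41.2e-9) / (55e-12) = 0.7491e3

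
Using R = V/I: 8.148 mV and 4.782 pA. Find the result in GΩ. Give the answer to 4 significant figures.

1.704 GΩ

(8.148 × 10^-3) / (4.782 × 10^-12) = 1.70389 × 10^9 Ω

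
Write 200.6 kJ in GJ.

0.0002006 GJ

kilo = 10^3, giga = 10^9; factor is 10^-6.
200.6 × 10^-6 = 0.0002006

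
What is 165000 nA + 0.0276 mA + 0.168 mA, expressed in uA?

360.6 uA

In uA:
  165000 nA = 165000e-3 uA = 165
  0.0276 mA = 0.0276e3 uA = 27.6
  0.168 mA = 0.168e3 uA = 168
Sum: 165 + 27.6 + 168 = 360.6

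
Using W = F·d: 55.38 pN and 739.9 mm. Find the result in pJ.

55.38 × 10⁻¹² × 739.9 × 10⁻³ = 40975.662 × 10⁻¹⁵ J

40.975662 pJ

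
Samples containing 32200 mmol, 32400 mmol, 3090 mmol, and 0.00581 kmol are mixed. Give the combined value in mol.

73.5 mol

In mol:
  32200 mmol = 32200 × 10^-3 mol = 32.2
  32400 mmol = 32400 × 10^-3 mol = 32.4
  3090 mmol = 3090 × 10^-3 mol = 3.09
  0.00581 kmol = 0.00581 × 10^3 mol = 5.81
Sum: 32.2 + 32.4 + 3.09 + 5.81 = 73.5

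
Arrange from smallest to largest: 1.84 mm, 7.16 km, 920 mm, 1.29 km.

1.84 mm = 0.00184 m
7.16 km = 7160 m
920 mm = 0.92 m
1.29 km = 1290 m

1.84 mm < 920 mm < 1.29 km < 7.16 km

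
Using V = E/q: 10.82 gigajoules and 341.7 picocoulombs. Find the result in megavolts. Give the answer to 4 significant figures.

(10.82 × 10^9) / (341.7 × 10^-12) = 0.0316652 × 10^21 V

31670000000000 megavolts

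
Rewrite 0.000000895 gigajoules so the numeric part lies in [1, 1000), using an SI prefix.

= 895 joules; mantissa already in [1, 1000).

895 joules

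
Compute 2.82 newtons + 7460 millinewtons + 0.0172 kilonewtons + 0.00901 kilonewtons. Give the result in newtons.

In newtons:
  2.82 newtons → 2.82
  7460 millinewtons = 7460 × 10⁻³ newtons = 7.46
  0.0172 kilonewtons = 0.0172 × 10³ newtons = 17.2
  0.00901 kilonewtons = 0.00901 × 10³ newtons = 9.01
Sum: 2.82 + 7.46 + 17.2 + 9.01 = 36.49

36.49 newtons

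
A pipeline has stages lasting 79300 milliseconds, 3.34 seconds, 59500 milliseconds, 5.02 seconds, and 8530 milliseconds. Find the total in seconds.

In seconds:
  79300 milliseconds = 79300 × 10^-3 seconds = 79.3
  3.34 seconds → 3.34
  59500 milliseconds = 59500 × 10^-3 seconds = 59.5
  5.02 seconds → 5.02
  8530 milliseconds = 8530 × 10^-3 seconds = 8.53
Sum: 79.3 + 3.34 + 59.5 + 5.02 + 8.53 = 155.69

155.69 seconds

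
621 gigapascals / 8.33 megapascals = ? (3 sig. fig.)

(621 × 10⁹) / (8.33 × 10⁶) = 74.55 × 10³

74500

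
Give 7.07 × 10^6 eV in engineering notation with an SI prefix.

= 7.07 × 10^6 eV; 10^6 is mega.

7.07 MeV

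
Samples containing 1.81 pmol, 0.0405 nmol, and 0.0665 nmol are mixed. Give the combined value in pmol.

108.81 pmol

In pmol:
  1.81 pmol → 1.81
  0.0405 nmol = 0.0405 × 10³ pmol = 40.5
  0.0665 nmol = 0.0665 × 10³ pmol = 66.5
Sum: 1.81 + 40.5 + 66.5 = 108.81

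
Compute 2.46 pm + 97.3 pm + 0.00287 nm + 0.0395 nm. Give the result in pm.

In pm:
  2.46 pm → 2.46
  97.3 pm → 97.3
  0.00287 nm = 0.00287 × 10^3 pm = 2.87
  0.0395 nm = 0.0395 × 10^3 pm = 39.5
Sum: 2.46 + 97.3 + 2.87 + 39.5 = 142.13

142.13 pm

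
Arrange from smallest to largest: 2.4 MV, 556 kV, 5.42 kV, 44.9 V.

44.9 V < 5.42 kV < 556 kV < 2.4 MV

2.4 MV = 2400000 V
556 kV = 556000 V
5.42 kV = 5420 V
44.9 V = 44.9 V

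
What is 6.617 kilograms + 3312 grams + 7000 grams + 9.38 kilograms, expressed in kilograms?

26.309 kilograms

In kilograms:
  6.617 kilograms → 6.617
  3312 grams = 3312 × 10⁻³ kilograms = 3.312
  7000 grams = 7000 × 10⁻³ kilograms = 7
  9.38 kilograms → 9.38
Sum: 6.617 + 3.312 + 7 + 9.38 = 26.309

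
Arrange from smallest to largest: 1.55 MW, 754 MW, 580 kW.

1.55 MW = 1550000 W
754 MW = 754000000 W
580 kW = 580000 W

580 kW < 1.55 MW < 754 MW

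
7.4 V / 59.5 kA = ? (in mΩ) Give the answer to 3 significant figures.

(7.4) / (59.5 × 10³) = 0.12437 × 10⁻³ Ω

0.124 mΩ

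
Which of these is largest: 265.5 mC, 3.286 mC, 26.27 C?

265.5 mC = 0.2655 C
3.286 mC = 0.003286 C
26.27 C = 26.27 C

26.27 C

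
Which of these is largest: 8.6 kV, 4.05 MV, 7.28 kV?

8.6 kV = 8600 V
4.05 MV = 4050000 V
7.28 kV = 7280 V

4.05 MV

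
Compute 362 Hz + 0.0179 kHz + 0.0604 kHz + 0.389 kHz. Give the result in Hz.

In Hz:
  362 Hz → 362
  0.0179 kHz = 0.0179e3 Hz = 17.9
  0.0604 kHz = 0.0604e3 Hz = 60.4
  0.389 kHz = 0.389e3 Hz = 389
Sum: 362 + 17.9 + 60.4 + 389 = 829.3

829.3 Hz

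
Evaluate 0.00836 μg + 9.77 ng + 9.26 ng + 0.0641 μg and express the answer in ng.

In ng:
  0.00836 μg = 0.00836 × 10^3 ng = 8.36
  9.77 ng → 9.77
  9.26 ng → 9.26
  0.0641 μg = 0.0641 × 10^3 ng = 64.1
Sum: 8.36 + 9.77 + 9.26 + 64.1 = 91.49

91.49 ng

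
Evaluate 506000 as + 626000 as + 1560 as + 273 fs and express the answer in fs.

In fs:
  506000 as = 506000e-3 fs = 506
  626000 as = 626000e-3 fs = 626
  1560 as = 1560e-3 fs = 1.56
  273 fs → 273
Sum: 506 + 626 + 1.56 + 273 = 1406.56

1406.56 fs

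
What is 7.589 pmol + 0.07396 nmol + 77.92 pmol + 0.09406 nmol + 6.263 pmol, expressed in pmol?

259.792 pmol

In pmol:
  7.589 pmol → 7.589
  0.07396 nmol = 0.07396e3 pmol = 73.96
  77.92 pmol → 77.92
  0.09406 nmol = 0.09406e3 pmol = 94.06
  6.263 pmol → 6.263
Sum: 7.589 + 73.96 + 77.92 + 94.06 + 6.263 = 259.792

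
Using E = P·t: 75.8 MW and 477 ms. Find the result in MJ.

36.1566 MJ

75.8e6 × 477e-3 = 36156.6e3 J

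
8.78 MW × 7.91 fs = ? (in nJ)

8.78 × 10^6 × 7.91 × 10^-15 = 69.4498 × 10^-9 J

69.4498 nJ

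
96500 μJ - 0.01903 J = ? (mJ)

In mJ:
  96500 μJ = 96500 × 10^-3 mJ = 96.5
  0.01903 J = 0.01903 × 10^3 mJ = 19.03
Difference: 96.5 - 19.03 = 77.47

77.47 mJ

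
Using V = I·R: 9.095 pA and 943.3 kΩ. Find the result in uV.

8.5793135 uV

9.095 × 10^-12 × 943.3 × 10^3 = 8579.3135 × 10^-9 V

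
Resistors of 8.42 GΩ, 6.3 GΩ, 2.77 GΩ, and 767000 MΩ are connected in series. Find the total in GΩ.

In GΩ:
  8.42 GΩ → 8.42
  6.3 GΩ → 6.3
  2.77 GΩ → 2.77
  767000 MΩ = 767000e-3 GΩ = 767
Sum: 8.42 + 6.3 + 2.77 + 767 = 784.49

784.49 GΩ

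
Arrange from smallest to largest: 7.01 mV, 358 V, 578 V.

7.01 mV < 358 V < 578 V

7.01 mV = 0.00701 V
358 V = 358 V
578 V = 578 V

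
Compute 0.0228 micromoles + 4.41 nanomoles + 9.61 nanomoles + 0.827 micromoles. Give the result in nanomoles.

In nanomoles:
  0.0228 micromoles = 0.0228 × 10³ nanomoles = 22.8
  4.41 nanomoles → 4.41
  9.61 nanomoles → 9.61
  0.827 micromoles = 0.827 × 10³ nanomoles = 827
Sum: 22.8 + 4.41 + 9.61 + 827 = 863.82

863.82 nanomoles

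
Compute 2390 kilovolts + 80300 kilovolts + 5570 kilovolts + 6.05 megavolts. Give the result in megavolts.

94.31 megavolts

In megavolts:
  2390 kilovolts = 2390 × 10^-3 megavolts = 2.39
  80300 kilovolts = 80300 × 10^-3 megavolts = 80.3
  5570 kilovolts = 5570 × 10^-3 megavolts = 5.57
  6.05 megavolts → 6.05
Sum: 2.39 + 80.3 + 5.57 + 6.05 = 94.31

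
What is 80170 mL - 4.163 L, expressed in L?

In L:
  80170 mL = 80170 × 10^-3 L = 80.17
  4.163 L → 4.163
Difference: 80.17 - 4.163 = 76.007

76.007 L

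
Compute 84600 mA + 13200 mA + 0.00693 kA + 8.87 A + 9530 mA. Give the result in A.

123.13 A

In A:
  84600 mA = 84600e-3 A = 84.6
  13200 mA = 13200e-3 A = 13.2
  0.00693 kA = 0.00693e3 A = 6.93
  8.87 A → 8.87
  9530 mA = 9530e-3 A = 9.53
Sum: 84.6 + 13.2 + 6.93 + 8.87 + 9.53 = 123.13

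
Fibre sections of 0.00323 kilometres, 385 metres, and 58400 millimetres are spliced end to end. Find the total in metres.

In metres:
  0.00323 kilometres = 0.00323 × 10^3 metres = 3.23
  385 metres → 385
  58400 millimetres = 58400 × 10^-3 metres = 58.4
Sum: 3.23 + 385 + 58.4 = 446.63

446.63 metres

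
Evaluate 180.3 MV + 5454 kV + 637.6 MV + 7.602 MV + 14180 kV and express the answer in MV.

In MV:
  180.3 MV → 180.3
  5454 kV = 5454 × 10^-3 MV = 5.454
  637.6 MV → 637.6
  7.602 MV → 7.602
  14180 kV = 14180 × 10^-3 MV = 14.18
Sum: 180.3 + 5.454 + 637.6 + 7.602 + 14.18 = 845.136

845.136 MV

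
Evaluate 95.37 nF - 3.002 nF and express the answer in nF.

92.368 nF

In nF:
  95.37 nF → 95.37
  3.002 nF → 3.002
Difference: 95.37 - 3.002 = 92.368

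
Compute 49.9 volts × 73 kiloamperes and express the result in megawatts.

49.9 × 73 × 10^3 = 3642.7 × 10^3 W

3.6427 megawatts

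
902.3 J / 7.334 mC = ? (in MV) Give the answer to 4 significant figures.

0.1230 MV

(902.3) / (7.334 × 10^-3) = 123.03 × 10^3 V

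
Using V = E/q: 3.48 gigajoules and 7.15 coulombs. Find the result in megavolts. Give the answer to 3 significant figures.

(3.48 × 10^9) / (7.15) = 0.48671 × 10^9 V

487 megavolts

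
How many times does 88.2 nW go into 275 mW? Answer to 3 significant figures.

(275 × 10^-3) / (88.2 × 10^-9) = 3.118 × 10^6

3120000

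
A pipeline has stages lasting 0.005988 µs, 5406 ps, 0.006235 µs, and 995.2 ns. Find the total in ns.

In ns:
  0.005988 µs = 0.005988 × 10^3 ns = 5.988
  5406 ps = 5406 × 10^-3 ns = 5.406
  0.006235 µs = 0.006235 × 10^3 ns = 6.235
  995.2 ns → 995.2
Sum: 5.988 + 5.406 + 6.235 + 995.2 = 1012.829

1012.829 ns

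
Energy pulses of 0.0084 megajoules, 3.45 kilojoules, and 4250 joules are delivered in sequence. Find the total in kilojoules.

In kilojoules:
  0.0084 megajoules = 0.0084 × 10³ kilojoules = 8.4
  3.45 kilojoules → 3.45
  4250 joules = 4250 × 10⁻³ kilojoules = 4.25
Sum: 8.4 + 3.45 + 4.25 = 16.1

16.1 kilojoules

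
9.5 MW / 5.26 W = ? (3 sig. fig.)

1810000

(9.5e6) / (5.26) = 1.806e6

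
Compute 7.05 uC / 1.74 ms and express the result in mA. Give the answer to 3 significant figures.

(7.05e-6) / (1.74e-3) = 4.0517e-3 A

4.05 mA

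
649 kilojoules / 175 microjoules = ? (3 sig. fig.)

3710000000

(649e3) / (175e-6) = 3.709e9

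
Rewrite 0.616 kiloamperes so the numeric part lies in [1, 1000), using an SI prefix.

616 amperes

= 616 amperes; mantissa already in [1, 1000).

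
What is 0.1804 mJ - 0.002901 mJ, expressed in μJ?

In μJ:
  0.1804 mJ = 0.1804 × 10^3 μJ = 180.4
  0.002901 mJ = 0.002901 × 10^3 μJ = 2.901
Difference: 180.4 - 2.901 = 177.499

177.499 μJ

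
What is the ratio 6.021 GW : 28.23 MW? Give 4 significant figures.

(6.021 × 10^9) / (28.23 × 10^6) = 0.21328 × 10^3

213.3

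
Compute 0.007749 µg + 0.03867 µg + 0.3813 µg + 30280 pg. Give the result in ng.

457.999 ng

In ng:
  0.007749 µg = 0.007749 × 10^3 ng = 7.749
  0.03867 µg = 0.03867 × 10^3 ng = 38.67
  0.3813 µg = 0.3813 × 10^3 ng = 381.3
  30280 pg = 30280 × 10^-3 ng = 30.28
Sum: 7.749 + 38.67 + 381.3 + 30.28 = 457.999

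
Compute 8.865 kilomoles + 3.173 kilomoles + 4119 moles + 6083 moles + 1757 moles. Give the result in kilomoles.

23.997 kilomoles

In kilomoles:
  8.865 kilomoles → 8.865
  3.173 kilomoles → 3.173
  4119 moles = 4119 × 10⁻³ kilomoles = 4.119
  6083 moles = 6083 × 10⁻³ kilomoles = 6.083
  1757 moles = 1757 × 10⁻³ kilomoles = 1.757
Sum: 8.865 + 3.173 + 4.119 + 6.083 + 1.757 = 23.997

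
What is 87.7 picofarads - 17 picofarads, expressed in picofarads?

70.7 picofarads

In picofarads:
  87.7 picofarads → 87.7
  17 picofarads → 17
Difference: 87.7 - 17 = 70.7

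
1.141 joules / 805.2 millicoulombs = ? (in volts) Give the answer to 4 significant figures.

(1.141) / (805.2 × 10⁻³) = 0.00141704 × 10³ V

1.417 volts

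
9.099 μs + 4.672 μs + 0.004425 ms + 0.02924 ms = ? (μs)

In μs:
  9.099 μs → 9.099
  4.672 μs → 4.672
  0.004425 ms = 0.004425 × 10³ μs = 4.425
  0.02924 ms = 0.02924 × 10³ μs = 29.24
Sum: 9.099 + 4.672 + 4.425 + 29.24 = 47.436

47.436 μs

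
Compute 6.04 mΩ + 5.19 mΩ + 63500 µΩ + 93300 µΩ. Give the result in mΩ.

168.03 mΩ

In mΩ:
  6.04 mΩ → 6.04
  5.19 mΩ → 5.19
  63500 µΩ = 63500 × 10^-3 mΩ = 63.5
  93300 µΩ = 93300 × 10^-3 mΩ = 93.3
Sum: 6.04 + 5.19 + 63.5 + 93.3 = 168.03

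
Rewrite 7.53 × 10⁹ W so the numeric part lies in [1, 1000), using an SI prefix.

= 7.53 × 10⁹ W; 10⁹ is giga.

7.53 GW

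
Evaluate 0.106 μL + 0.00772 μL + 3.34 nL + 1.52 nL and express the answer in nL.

118.58 nL

In nL:
  0.106 μL = 0.106e3 nL = 106
  0.00772 μL = 0.00772e3 nL = 7.72
  3.34 nL → 3.34
  1.52 nL → 1.52
Sum: 106 + 7.72 + 3.34 + 1.52 = 118.58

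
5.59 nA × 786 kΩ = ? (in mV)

5.59 × 10^-9 × 786 × 10^3 = 4393.74 × 10^-6 V

4.39374 mV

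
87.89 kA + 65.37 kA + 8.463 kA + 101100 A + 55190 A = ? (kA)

318.013 kA

In kA:
  87.89 kA → 87.89
  65.37 kA → 65.37
  8.463 kA → 8.463
  101100 A = 101100 × 10^-3 kA = 101.1
  55190 A = 55190 × 10^-3 kA = 55.19
Sum: 87.89 + 65.37 + 8.463 + 101.1 + 55.19 = 318.013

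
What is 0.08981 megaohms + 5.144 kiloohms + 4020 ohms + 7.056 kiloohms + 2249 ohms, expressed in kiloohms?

108.279 kiloohms

In kiloohms:
  0.08981 megaohms = 0.08981e3 kiloohms = 89.81
  5.144 kiloohms → 5.144
  4020 ohms = 4020e-3 kiloohms = 4.02
  7.056 kiloohms → 7.056
  2249 ohms = 2249e-3 kiloohms = 2.249
Sum: 89.81 + 5.144 + 4.02 + 7.056 + 2.249 = 108.279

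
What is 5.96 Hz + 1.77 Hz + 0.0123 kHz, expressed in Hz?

20.03 Hz

In Hz:
  5.96 Hz → 5.96
  1.77 Hz → 1.77
  0.0123 kHz = 0.0123e3 Hz = 12.3
Sum: 5.96 + 1.77 + 12.3 = 20.03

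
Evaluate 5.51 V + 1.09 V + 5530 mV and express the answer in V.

In V:
  5.51 V → 5.51
  1.09 V → 1.09
  5530 mV = 5530e-3 V = 5.53
Sum: 5.51 + 1.09 + 5.53 = 12.13

12.13 V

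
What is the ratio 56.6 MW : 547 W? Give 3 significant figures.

(56.6 × 10⁶) / (547) = 0.1035 × 10⁶

103000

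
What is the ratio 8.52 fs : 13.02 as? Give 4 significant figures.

(8.52 × 10^-15) / (13.02 × 10^-18) = 0.65438 × 10^3

654.4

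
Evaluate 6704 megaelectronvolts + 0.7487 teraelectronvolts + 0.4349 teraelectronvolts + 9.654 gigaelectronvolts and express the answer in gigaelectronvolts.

In gigaelectronvolts:
  6704 megaelectronvolts = 6704e-3 gigaelectronvolts = 6.704
  0.7487 teraelectronvolts = 0.7487e3 gigaelectronvolts = 748.7
  0.4349 teraelectronvolts = 0.4349e3 gigaelectronvolts = 434.9
  9.654 gigaelectronvolts → 9.654
Sum: 6.704 + 748.7 + 434.9 + 9.654 = 1199.958

1199.958 gigaelectronvolts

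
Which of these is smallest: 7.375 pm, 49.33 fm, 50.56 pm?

49.33 fm

7.375 pm = 0.000000000007375 m
49.33 fm = 0.00000000000004933 m
50.56 pm = 0.00000000005056 m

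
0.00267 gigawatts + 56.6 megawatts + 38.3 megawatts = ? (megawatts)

In megawatts:
  0.00267 gigawatts = 0.00267e3 megawatts = 2.67
  56.6 megawatts → 56.6
  38.3 megawatts → 38.3
Sum: 2.67 + 56.6 + 38.3 = 97.57

97.57 megawatts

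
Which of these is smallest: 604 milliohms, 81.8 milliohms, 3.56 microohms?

3.56 microohms

604 milliohms = 0.604 ohms
81.8 milliohms = 0.0818 ohms
3.56 microohms = 0.00000356 ohms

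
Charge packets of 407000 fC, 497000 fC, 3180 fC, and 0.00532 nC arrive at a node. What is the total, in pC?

912.5 pC

In pC:
  407000 fC = 407000 × 10^-3 pC = 407
  497000 fC = 497000 × 10^-3 pC = 497
  3180 fC = 3180 × 10^-3 pC = 3.18
  0.00532 nC = 0.00532 × 10^3 pC = 5.32
Sum: 407 + 497 + 3.18 + 5.32 = 912.5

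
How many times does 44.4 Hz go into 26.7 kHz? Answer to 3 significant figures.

(26.7e3) / (44.4) = 0.6014e3

601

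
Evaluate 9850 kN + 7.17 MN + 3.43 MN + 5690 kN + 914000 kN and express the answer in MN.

In MN:
  9850 kN = 9850 × 10^-3 MN = 9.85
  7.17 MN → 7.17
  3.43 MN → 3.43
  5690 kN = 5690 × 10^-3 MN = 5.69
  914000 kN = 914000 × 10^-3 MN = 914
Sum: 9.85 + 7.17 + 3.43 + 5.69 + 914 = 940.14

940.14 MN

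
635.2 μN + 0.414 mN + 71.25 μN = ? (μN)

1120.45 μN

In μN:
  635.2 μN → 635.2
  0.414 mN = 0.414e3 μN = 414
  71.25 μN → 71.25
Sum: 635.2 + 414 + 71.25 = 1120.45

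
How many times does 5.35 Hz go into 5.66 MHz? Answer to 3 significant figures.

(5.66 × 10⁶) / (5.35) = 1.058 × 10⁶

1060000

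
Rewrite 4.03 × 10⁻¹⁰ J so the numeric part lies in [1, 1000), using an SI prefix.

= 403 × 10⁻¹² J; 10⁻¹² is pico.

403 pJ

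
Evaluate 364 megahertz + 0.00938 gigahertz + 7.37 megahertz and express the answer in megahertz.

380.75 megahertz

In megahertz:
  364 megahertz → 364
  0.00938 gigahertz = 0.00938 × 10³ megahertz = 9.38
  7.37 megahertz → 7.37
Sum: 364 + 9.38 + 7.37 = 380.75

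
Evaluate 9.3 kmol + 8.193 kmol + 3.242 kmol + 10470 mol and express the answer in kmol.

31.205 kmol

In kmol:
  9.3 kmol → 9.3
  8.193 kmol → 8.193
  3.242 kmol → 3.242
  10470 mol = 10470 × 10^-3 kmol = 10.47
Sum: 9.3 + 8.193 + 3.242 + 10.47 = 31.205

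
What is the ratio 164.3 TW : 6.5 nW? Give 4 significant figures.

25280000000000000000000

(164.3e12) / (6.5e-9) = 25.277e21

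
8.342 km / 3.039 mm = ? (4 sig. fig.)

2745000

(8.342 × 10³) / (3.039 × 10⁻³) = 2.745 × 10⁶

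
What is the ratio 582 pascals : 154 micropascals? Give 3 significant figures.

3780000

(582) / (154 × 10⁻⁶) = 3.779 × 10⁶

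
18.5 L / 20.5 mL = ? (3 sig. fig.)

902

(18.5) / (20.5e-3) = 0.9024e3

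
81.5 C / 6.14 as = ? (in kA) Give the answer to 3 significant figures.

13300000000000000 kA

(81.5) / (6.14 × 10^-18) = 13.274 × 10^18 A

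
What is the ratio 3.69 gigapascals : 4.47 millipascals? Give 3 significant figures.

(3.69 × 10⁹) / (4.47 × 10⁻³) = 0.8255 × 10¹²

826000000000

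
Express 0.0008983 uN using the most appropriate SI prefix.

= 898.3 × 10^-12 N; 10^-12 is pico.

898.3 pN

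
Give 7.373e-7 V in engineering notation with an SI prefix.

= 737.3e-9 V; 1e-9 is nano.

737.3 nV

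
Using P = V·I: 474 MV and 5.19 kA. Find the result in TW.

2.46006 TW

474 × 10⁶ × 5.19 × 10³ = 2460.06 × 10⁹ W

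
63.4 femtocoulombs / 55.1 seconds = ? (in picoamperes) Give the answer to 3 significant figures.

(63.4 × 10^-15) / (55.1) = 1.1506 × 10^-15 A

0.00115 picoamperes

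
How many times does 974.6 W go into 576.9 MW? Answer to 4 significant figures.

(576.9 × 10^6) / (974.6) = 0.59194 × 10^6

591900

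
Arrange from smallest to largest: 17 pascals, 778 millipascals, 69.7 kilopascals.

17 pascals = 17 pascals
778 millipascals = 0.778 pascals
69.7 kilopascals = 69700 pascals

778 millipascals < 17 pascals < 69.7 kilopascals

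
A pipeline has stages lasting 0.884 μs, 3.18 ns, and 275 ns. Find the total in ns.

1162.18 ns

In ns:
  0.884 μs = 0.884e3 ns = 884
  3.18 ns → 3.18
  275 ns → 275
Sum: 884 + 3.18 + 275 = 1162.18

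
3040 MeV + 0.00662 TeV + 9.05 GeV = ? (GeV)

18.71 GeV

In GeV:
  3040 MeV = 3040 × 10^-3 GeV = 3.04
  0.00662 TeV = 0.00662 × 10^3 GeV = 6.62
  9.05 GeV → 9.05
Sum: 3.04 + 6.62 + 9.05 = 18.71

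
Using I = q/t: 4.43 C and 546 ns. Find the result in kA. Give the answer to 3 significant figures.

(4.43) / (546 × 10^-9) = 0.0081136 × 10^9 A

8110 kA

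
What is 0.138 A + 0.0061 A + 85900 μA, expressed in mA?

230 mA

In mA:
  0.138 A = 0.138 × 10³ mA = 138
  0.0061 A = 0.0061 × 10³ mA = 6.1
  85900 μA = 85900 × 10⁻³ mA = 85.9
Sum: 138 + 6.1 + 85.9 = 230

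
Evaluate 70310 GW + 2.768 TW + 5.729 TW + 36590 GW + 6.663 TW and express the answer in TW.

122.06 TW

In TW:
  70310 GW = 70310 × 10^-3 TW = 70.31
  2.768 TW → 2.768
  5.729 TW → 5.729
  36590 GW = 36590 × 10^-3 TW = 36.59
  6.663 TW → 6.663
Sum: 70.31 + 2.768 + 5.729 + 36.59 + 6.663 = 122.06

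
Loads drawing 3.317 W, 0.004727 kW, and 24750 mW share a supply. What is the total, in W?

32.794 W

In W:
  3.317 W → 3.317
  0.004727 kW = 0.004727e3 W = 4.727
  24750 mW = 24750e-3 W = 24.75
Sum: 3.317 + 4.727 + 24.75 = 32.794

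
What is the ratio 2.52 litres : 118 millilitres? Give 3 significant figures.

21.4

(2.52) / (118e-3) = 0.02136e3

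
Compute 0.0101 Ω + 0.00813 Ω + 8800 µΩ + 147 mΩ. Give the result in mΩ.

In mΩ:
  0.0101 Ω = 0.0101e3 mΩ = 10.1
  0.00813 Ω = 0.00813e3 mΩ = 8.13
  8800 µΩ = 8800e-3 mΩ = 8.8
  147 mΩ → 147
Sum: 10.1 + 8.13 + 8.8 + 147 = 174.03

174.03 mΩ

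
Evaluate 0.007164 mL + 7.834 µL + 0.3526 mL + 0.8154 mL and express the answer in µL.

In µL:
  0.007164 mL = 0.007164 × 10³ µL = 7.164
  7.834 µL → 7.834
  0.3526 mL = 0.3526 × 10³ µL = 352.6
  0.8154 mL = 0.8154 × 10³ µL = 815.4
Sum: 7.164 + 7.834 + 352.6 + 815.4 = 1182.998

1182.998 µL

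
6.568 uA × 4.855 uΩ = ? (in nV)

0.03188764 nV

6.568 × 10⁻⁶ × 4.855 × 10⁻⁶ = 31.88764 × 10⁻¹² V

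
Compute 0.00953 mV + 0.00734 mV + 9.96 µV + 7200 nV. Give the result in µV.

In µV:
  0.00953 mV = 0.00953 × 10^3 µV = 9.53
  0.00734 mV = 0.00734 × 10^3 µV = 7.34
  9.96 µV → 9.96
  7200 nV = 7200 × 10^-3 µV = 7.2
Sum: 9.53 + 7.34 + 9.96 + 7.2 = 34.03

34.03 µV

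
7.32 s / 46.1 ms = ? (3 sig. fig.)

(7.32) / (46.1 × 10^-3) = 0.1588 × 10^3

159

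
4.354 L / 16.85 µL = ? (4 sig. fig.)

(4.354) / (16.85 × 10^-6) = 0.2584 × 10^6

258400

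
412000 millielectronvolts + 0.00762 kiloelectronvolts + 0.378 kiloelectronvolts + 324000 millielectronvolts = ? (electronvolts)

In electronvolts:
  412000 millielectronvolts = 412000e-3 electronvolts = 412
  0.00762 kiloelectronvolts = 0.00762e3 electronvolts = 7.62
  0.378 kiloelectronvolts = 0.378e3 electronvolts = 378
  324000 millielectronvolts = 324000e-3 electronvolts = 324
Sum: 412 + 7.62 + 378 + 324 = 1121.62

1121.62 electronvolts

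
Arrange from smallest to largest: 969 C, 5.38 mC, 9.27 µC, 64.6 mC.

969 C = 969 C
5.38 mC = 0.00538 C
9.27 µC = 0.00000927 C
64.6 mC = 0.0646 C

9.27 µC < 5.38 mC < 64.6 mC < 969 C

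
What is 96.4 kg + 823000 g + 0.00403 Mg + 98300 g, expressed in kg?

In kg:
  96.4 kg → 96.4
  823000 g = 823000 × 10⁻³ kg = 823
  0.00403 Mg = 0.00403 × 10³ kg = 4.03
  98300 g = 98300 × 10⁻³ kg = 98.3
Sum: 96.4 + 823 + 4.03 + 98.3 = 1021.73

1021.73 kg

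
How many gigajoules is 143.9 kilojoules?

0.0001439 gigajoules

kilo = 1e3, giga = 1e9; factor is 1e-6.
143.9 × 1e-6 = 0.0001439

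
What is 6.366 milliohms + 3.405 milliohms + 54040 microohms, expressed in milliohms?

In milliohms:
  6.366 milliohms → 6.366
  3.405 milliohms → 3.405
  54040 microohms = 54040 × 10^-3 milliohms = 54.04
Sum: 6.366 + 3.405 + 54.04 = 63.811

63.811 milliohms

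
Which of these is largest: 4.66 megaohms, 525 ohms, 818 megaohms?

818 megaohms

4.66 megaohms = 4660000 ohms
525 ohms = 525 ohms
818 megaohms = 818000000 ohms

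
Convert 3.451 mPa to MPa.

milli = 10⁻³, mega = 10⁶; factor is 10⁻⁹.
3.451 × 10⁻⁹ = 0.000000003451

0.000000003451 MPa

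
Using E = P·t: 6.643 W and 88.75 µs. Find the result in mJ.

0.58956625 mJ

6.643 × 88.75e-6 = 589.56625e-6 J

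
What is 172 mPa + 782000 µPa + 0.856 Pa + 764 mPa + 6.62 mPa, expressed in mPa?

In mPa:
  172 mPa → 172
  782000 µPa = 782000 × 10⁻³ mPa = 782
  0.856 Pa = 0.856 × 10³ mPa = 856
  764 mPa → 764
  6.62 mPa → 6.62
Sum: 172 + 782 + 856 + 764 + 6.62 = 2580.62

2580.62 mPa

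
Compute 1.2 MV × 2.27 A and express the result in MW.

2.724 MW

1.2 × 10⁶ × 2.27 = 2.724 × 10⁶ W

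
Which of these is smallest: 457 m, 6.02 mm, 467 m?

6.02 mm

457 m = 457 m
6.02 mm = 0.00602 m
467 m = 467 m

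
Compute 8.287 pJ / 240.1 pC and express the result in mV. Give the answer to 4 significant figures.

(8.287 × 10⁻¹²) / (240.1 × 10⁻¹²) = 0.0345148 V

34.51 mV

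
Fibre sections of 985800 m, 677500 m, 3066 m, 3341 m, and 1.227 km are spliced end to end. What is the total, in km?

In km:
  985800 m = 985800 × 10^-3 km = 985.8
  677500 m = 677500 × 10^-3 km = 677.5
  3066 m = 3066 × 10^-3 km = 3.066
  3341 m = 3341 × 10^-3 km = 3.341
  1.227 km → 1.227
Sum: 985.8 + 677.5 + 3.066 + 3.341 + 1.227 = 1670.934

1670.934 km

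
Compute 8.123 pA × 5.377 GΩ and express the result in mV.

8.123 × 10⁻¹² × 5.377 × 10⁹ = 43.677371 × 10⁻³ V

43.677371 mV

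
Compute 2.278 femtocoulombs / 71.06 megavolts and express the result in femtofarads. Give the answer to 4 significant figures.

(2.278e-15) / (71.06e6) = 0.0320574e-21 F

0.00000003206 femtofarads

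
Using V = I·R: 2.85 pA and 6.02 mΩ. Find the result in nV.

2.85e-12 × 6.02e-3 = 17.157e-15 V

0.000017157 nV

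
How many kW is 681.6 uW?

0.0000006816 kW

micro = 10^-6, kilo = 10^3; factor is 10^-9.
681.6 × 10^-9 = 0.0000006816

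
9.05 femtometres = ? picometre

0.00905 picometres

femto = 1e-15, pico = 1e-12; factor is 1e-3.
9.05 × 1e-3 = 0.00905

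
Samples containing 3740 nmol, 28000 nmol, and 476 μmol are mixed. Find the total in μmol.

507.74 μmol

In μmol:
  3740 nmol = 3740 × 10^-3 μmol = 3.74
  28000 nmol = 28000 × 10^-3 μmol = 28
  476 μmol → 476
Sum: 3.74 + 28 + 476 = 507.74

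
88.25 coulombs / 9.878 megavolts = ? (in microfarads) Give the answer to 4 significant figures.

8.934 microfarads

(88.25) / (9.878e6) = 8.93399e-6 F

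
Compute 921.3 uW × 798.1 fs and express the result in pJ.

0.00073528953 pJ

921.3 × 10^-6 × 798.1 × 10^-15 = 735289.53 × 10^-21 J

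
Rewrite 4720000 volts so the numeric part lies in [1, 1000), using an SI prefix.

= 4.72 × 10^6 volts; 10^6 is mega.

4.72 megavolts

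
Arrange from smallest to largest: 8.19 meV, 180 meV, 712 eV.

8.19 meV < 180 meV < 712 eV

8.19 meV = 0.00819 eV
180 meV = 0.18 eV
712 eV = 712 eV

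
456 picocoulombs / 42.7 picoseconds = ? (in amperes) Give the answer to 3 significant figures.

(456 × 10^-12) / (42.7 × 10^-12) = 10.679 A

10.7 amperes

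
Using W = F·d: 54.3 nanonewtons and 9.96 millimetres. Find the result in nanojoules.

0.540828 nanojoules

54.3 × 10^-9 × 9.96 × 10^-3 = 540.828 × 10^-12 J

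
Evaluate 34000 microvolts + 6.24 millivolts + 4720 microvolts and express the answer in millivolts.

In millivolts:
  34000 microvolts = 34000e-3 millivolts = 34
  6.24 millivolts → 6.24
  4720 microvolts = 4720e-3 millivolts = 4.72
Sum: 34 + 6.24 + 4.72 = 44.96

44.96 millivolts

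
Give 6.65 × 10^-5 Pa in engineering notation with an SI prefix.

= 66.5 × 10^-6 Pa; 10^-6 is micro.

66.5 μPa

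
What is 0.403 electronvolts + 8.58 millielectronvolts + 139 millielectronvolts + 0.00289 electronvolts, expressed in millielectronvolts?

In millielectronvolts:
  0.403 electronvolts = 0.403e3 millielectronvolts = 403
  8.58 millielectronvolts → 8.58
  139 millielectronvolts → 139
  0.00289 electronvolts = 0.00289e3 millielectronvolts = 2.89
Sum: 403 + 8.58 + 139 + 2.89 = 553.47

553.47 millielectronvolts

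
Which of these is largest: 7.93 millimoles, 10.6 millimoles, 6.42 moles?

6.42 moles

7.93 millimoles = 0.00793 moles
10.6 millimoles = 0.0106 moles
6.42 moles = 6.42 moles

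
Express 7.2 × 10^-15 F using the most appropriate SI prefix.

= 7.2 × 10^-15 F; 10^-15 is femto.

7.2 fF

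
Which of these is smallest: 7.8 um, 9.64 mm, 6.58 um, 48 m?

6.58 um

7.8 um = 0.0000078 m
9.64 mm = 0.00964 m
6.58 um = 0.00000658 m
48 m = 48 m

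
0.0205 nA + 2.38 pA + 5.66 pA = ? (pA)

28.54 pA

In pA:
  0.0205 nA = 0.0205 × 10^3 pA = 20.5
  2.38 pA → 2.38
  5.66 pA → 5.66
Sum: 20.5 + 2.38 + 5.66 = 28.54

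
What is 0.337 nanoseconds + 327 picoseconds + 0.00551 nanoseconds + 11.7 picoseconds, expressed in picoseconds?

In picoseconds:
  0.337 nanoseconds = 0.337e3 picoseconds = 337
  327 picoseconds → 327
  0.00551 nanoseconds = 0.00551e3 picoseconds = 5.51
  11.7 picoseconds → 11.7
Sum: 337 + 327 + 5.51 + 11.7 = 681.21

681.21 picoseconds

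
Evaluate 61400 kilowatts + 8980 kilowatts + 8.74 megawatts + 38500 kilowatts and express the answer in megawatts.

117.62 megawatts

In megawatts:
  61400 kilowatts = 61400 × 10⁻³ megawatts = 61.4
  8980 kilowatts = 8980 × 10⁻³ megawatts = 8.98
  8.74 megawatts → 8.74
  38500 kilowatts = 38500 × 10⁻³ megawatts = 38.5
Sum: 61.4 + 8.98 + 8.74 + 38.5 = 117.62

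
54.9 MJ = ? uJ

mega = 1e6, micro = 1e-6; factor is 1e12.
54.9 × 1e12 = 54900000000000

54900000000000 uJ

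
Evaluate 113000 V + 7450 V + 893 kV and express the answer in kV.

1013.45 kV

In kV:
  113000 V = 113000 × 10^-3 kV = 113
  7450 V = 7450 × 10^-3 kV = 7.45
  893 kV → 893
Sum: 113 + 7.45 + 893 = 1013.45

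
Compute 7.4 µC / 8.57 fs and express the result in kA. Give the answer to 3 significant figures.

(7.4 × 10⁻⁶) / (8.57 × 10⁻¹⁵) = 0.86348 × 10⁹ A

863000 kA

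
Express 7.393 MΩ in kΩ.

7393 kΩ

mega = 1e6, kilo = 1e3; factor is 1e3.
7.393 × 1e3 = 7393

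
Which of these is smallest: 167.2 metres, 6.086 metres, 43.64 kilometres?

167.2 metres = 167.2 metres
6.086 metres = 6.086 metres
43.64 kilometres = 43640 metres

6.086 metres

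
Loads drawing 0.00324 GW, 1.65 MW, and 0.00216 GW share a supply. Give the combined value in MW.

7.05 MW

In MW:
  0.00324 GW = 0.00324e3 MW = 3.24
  1.65 MW → 1.65
  0.00216 GW = 0.00216e3 MW = 2.16
Sum: 3.24 + 1.65 + 2.16 = 7.05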